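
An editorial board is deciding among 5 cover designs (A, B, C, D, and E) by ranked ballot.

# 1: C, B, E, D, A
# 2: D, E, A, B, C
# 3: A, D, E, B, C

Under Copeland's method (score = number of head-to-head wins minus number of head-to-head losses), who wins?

Pairwise results:
  A vs B: A wins 2–1.
  A vs C: A wins 2–1.
  A vs D: D wins 2–1.
  A vs E: E wins 2–1.
  B vs C: B wins 2–1.
  B vs D: D wins 2–1.
  B vs E: E wins 2–1.
  C vs D: D wins 2–1.
  C vs E: E wins 2–1.
  D vs E: D wins 2–1.
Copeland scores (wins − losses):
  A: 2 − 2 = 0
  B: 1 − 3 = -2
  C: 0 − 4 = -4
  D: 4 − 0 = 4
  E: 3 − 1 = 2
D has the best Copeland score.

D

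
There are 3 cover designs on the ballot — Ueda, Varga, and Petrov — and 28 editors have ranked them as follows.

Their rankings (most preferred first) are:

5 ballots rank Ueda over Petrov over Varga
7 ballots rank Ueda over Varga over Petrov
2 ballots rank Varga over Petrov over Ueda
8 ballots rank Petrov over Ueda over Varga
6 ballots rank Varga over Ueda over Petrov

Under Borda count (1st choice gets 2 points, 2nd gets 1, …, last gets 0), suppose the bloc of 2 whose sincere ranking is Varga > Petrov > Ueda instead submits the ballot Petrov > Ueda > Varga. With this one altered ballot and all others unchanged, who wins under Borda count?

Ueda

Borda totals with the altered ballot: Ueda 40, Varga 19, Petrov 25.
The winner is unchanged: still Ueda.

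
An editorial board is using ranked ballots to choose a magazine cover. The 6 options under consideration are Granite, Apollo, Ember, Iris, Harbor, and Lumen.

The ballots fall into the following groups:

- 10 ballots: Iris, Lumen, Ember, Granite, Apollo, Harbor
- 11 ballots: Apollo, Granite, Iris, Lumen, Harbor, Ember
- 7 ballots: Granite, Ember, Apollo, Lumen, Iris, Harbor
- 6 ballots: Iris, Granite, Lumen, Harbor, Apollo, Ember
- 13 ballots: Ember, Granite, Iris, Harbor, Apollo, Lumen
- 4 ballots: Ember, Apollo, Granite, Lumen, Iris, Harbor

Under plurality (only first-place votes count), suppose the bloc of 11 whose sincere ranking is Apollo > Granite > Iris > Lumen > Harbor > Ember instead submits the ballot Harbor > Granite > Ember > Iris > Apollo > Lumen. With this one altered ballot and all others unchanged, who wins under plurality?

Ember

First-place totals with the altered ballot: Granite 7, Apollo 0, Ember 17, Iris 16, Harbor 11, Lumen 0.
The winner is unchanged: still Ember.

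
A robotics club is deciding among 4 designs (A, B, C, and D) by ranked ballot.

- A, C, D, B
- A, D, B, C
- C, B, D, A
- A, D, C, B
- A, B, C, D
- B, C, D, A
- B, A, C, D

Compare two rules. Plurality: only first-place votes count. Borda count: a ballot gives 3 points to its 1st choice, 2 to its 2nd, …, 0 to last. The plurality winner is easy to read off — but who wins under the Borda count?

A

Plurality first-place counts: A 4, B 2, C 1, D 0 → A.
Borda totals: A 14, B 11, C 10, D 7 → A.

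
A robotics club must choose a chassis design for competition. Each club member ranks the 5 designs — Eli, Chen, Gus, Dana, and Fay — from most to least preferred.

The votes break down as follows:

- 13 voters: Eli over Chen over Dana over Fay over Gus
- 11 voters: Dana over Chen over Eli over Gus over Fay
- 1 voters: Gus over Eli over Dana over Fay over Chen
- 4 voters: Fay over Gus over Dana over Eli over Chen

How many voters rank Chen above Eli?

Ballots ranking Chen above Eli: 11.
Ballots ranking Eli above Chen: 13+1+4 = 18.
So 11 of 29 voters prefer Chen to Eli.

11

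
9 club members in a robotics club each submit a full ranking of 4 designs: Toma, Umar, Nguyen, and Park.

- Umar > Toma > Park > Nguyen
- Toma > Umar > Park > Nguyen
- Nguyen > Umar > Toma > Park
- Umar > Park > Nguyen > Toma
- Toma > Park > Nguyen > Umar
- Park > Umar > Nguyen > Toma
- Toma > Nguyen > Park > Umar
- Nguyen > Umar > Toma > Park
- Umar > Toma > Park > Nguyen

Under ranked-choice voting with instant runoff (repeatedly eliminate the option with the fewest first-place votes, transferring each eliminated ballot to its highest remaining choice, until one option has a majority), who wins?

Round 1: Toma 3, Umar 3, Nguyen 2, Park 1. Park has the fewest and is eliminated.
Round 2: Umar 4, Toma 3, Nguyen 2. Nguyen has the fewest and is eliminated.
Round 3: Umar 6, Toma 3. Umar has a majority.

Umar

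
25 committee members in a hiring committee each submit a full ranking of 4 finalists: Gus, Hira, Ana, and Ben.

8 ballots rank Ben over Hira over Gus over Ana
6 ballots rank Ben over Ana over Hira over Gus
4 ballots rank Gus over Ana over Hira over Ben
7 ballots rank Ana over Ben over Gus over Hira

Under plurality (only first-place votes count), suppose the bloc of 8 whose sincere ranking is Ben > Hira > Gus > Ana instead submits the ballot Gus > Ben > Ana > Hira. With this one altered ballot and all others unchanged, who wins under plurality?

First-place totals with the altered ballot: Gus 12, Hira 0, Ana 7, Ben 6.
The switch changes the winner from Ben to Gus.

Gus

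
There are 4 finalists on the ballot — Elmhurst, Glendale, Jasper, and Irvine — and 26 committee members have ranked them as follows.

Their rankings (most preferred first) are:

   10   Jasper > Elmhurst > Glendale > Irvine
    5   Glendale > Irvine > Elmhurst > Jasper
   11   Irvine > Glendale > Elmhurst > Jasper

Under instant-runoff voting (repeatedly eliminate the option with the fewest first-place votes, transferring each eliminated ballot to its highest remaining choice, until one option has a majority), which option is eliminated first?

Round 1: Irvine 11, Jasper 10, Glendale 5, Elmhurst 0. Elmhurst has the fewest and is eliminated.
Round 2: Irvine 11, Jasper 10, Glendale 5. Glendale has the fewest and is eliminated.
Round 3: Irvine 16, Jasper 10. Irvine has a majority.

Elmhurst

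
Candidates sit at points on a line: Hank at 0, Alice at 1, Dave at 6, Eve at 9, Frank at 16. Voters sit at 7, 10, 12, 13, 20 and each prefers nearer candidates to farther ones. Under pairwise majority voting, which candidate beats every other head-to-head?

Eve

With single-peaked preferences on a line, the Condorcet winner is the candidate closest to the median voter.
The median voter (position 12) is closest to Eve at 9.
Check: Eve vs Frank — voters closer to Eve: 3 of 5.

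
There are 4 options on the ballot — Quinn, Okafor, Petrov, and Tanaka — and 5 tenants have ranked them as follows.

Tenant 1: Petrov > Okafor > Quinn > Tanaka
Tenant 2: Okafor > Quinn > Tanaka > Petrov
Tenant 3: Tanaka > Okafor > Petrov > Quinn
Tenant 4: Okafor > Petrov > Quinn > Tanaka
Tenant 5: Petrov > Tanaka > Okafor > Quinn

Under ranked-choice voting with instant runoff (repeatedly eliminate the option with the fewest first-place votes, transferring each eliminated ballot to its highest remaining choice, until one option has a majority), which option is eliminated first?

Quinn

Round 1: Okafor 2, Petrov 2, Tanaka 1, Quinn 0. Quinn has the fewest and is eliminated.
Round 2: Okafor 2, Petrov 2, Tanaka 1. Tanaka has the fewest and is eliminated.
Round 3: Okafor 3, Petrov 2. Okafor has a majority.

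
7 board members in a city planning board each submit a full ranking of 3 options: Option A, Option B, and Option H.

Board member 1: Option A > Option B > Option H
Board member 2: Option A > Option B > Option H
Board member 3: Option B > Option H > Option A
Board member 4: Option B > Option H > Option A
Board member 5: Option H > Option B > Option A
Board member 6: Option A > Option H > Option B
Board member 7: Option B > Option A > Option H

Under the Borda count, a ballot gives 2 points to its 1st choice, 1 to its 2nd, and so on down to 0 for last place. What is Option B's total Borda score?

9

Borda scores:
  Option A: 2 + 2 + 0 + 0 + 0 + 2 + 1 = 7
  Option B: 1 + 1 + 2 + 2 + 1 + 0 + 2 = 9
  Option H: 0 + 0 + 1 + 1 + 2 + 1 + 0 = 5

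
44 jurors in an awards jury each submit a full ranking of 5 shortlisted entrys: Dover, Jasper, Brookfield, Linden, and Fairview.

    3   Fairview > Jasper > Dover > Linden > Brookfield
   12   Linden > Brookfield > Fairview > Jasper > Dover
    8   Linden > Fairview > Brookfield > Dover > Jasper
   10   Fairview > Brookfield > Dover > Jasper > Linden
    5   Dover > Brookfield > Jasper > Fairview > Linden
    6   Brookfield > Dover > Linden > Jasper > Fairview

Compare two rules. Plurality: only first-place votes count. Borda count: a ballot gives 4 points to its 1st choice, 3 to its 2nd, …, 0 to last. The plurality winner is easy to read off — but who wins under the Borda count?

Brookfield

Plurality first-place counts: Dover 5, Jasper 0, Brookfield 6, Linden 20, Fairview 13 → Linden.
Borda totals: Dover 72, Jasper 47, Brookfield 121, Linden 95, Fairview 105 → Brookfield.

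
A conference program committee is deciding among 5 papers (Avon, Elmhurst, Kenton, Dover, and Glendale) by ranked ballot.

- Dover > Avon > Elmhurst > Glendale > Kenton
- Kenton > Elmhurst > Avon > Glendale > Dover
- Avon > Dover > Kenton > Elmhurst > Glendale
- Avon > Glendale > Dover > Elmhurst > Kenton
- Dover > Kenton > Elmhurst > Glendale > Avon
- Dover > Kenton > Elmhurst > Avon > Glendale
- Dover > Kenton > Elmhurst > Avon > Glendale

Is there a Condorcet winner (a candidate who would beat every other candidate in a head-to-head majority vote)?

Head-to-head results (7 voters total):
Avon vs Elmhurst: Elmhurst wins 4–3.
Avon vs Kenton: Kenton wins 4–3.
Avon vs Dover: Dover wins 4–3.
Avon vs Glendale: Avon wins 6–1.
Elmhurst vs Kenton: Kenton wins 5–2.
Elmhurst vs Dover: Dover wins 6–1.
Elmhurst vs Glendale: Elmhurst wins 6–1.
Kenton vs Dover: Dover wins 6–1.
Kenton vs Glendale: Kenton wins 5–2.
Dover vs Glendale: Dover wins 5–2.
Dover beats each rival — Avon (4–3), Elmhurst (6–1), Kenton (6–1), Glendale (5–2) — so Dover is the Condorcet winner.

Yes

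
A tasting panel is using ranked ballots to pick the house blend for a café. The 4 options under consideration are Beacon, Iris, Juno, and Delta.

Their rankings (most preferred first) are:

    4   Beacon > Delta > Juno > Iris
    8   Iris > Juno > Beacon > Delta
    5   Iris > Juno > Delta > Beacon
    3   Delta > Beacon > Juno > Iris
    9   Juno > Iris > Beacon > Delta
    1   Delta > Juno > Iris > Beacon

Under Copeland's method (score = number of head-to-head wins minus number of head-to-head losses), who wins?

Juno

Pairwise results:
  Beacon vs Iris: Iris wins 23–7.
  Beacon vs Juno: Juno wins 23–7.
  Beacon vs Delta: Beacon wins 21–9.
  Iris vs Juno: Juno wins 17–13.
  Iris vs Delta: Iris wins 22–8.
  Juno vs Delta: Juno wins 22–8.
Copeland scores (wins − losses):
  Beacon: 1 − 2 = -1
  Iris: 2 − 1 = 1
  Juno: 3 − 0 = 3
  Delta: 0 − 3 = -3
Juno has the best Copeland score.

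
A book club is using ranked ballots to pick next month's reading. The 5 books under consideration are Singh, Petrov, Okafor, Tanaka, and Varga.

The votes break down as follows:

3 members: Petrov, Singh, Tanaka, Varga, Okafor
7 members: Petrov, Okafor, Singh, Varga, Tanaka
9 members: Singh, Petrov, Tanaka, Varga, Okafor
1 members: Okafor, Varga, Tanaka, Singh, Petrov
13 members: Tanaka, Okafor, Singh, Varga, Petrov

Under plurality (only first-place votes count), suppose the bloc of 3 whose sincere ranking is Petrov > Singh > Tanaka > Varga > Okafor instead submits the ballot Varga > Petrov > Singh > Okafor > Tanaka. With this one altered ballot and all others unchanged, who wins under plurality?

Tanaka

First-place totals with the altered ballot: Singh 9, Petrov 7, Okafor 1, Tanaka 13, Varga 3.
The winner is unchanged: still Tanaka.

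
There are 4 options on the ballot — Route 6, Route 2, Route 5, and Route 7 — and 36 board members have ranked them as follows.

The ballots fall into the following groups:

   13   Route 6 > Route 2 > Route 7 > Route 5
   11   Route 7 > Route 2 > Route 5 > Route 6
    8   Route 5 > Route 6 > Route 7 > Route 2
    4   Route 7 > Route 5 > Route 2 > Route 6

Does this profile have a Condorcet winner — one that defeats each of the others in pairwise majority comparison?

No

Head-to-head results (36 voters total):
Route 6 vs Route 2: Route 6 wins 21–15.
Route 6 vs Route 5: Route 5 wins 23–13.
Route 6 vs Route 7: Route 6 wins 21–15.
Route 2 vs Route 5: Route 2 wins 24–12.
Route 2 vs Route 7: Route 7 wins 23–13.
Route 5 vs Route 7: Route 7 wins 28–8.
No candidate beats all others: Route 6 beats Route 2 beats Route 5 beats Route 6, a majority cycle.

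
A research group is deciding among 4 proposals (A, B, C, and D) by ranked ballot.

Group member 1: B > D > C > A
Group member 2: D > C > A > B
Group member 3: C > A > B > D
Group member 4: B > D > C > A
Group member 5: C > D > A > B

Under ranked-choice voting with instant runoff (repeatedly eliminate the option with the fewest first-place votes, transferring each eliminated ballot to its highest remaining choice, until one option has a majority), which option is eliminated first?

Round 1: B 2, C 2, D 1, A 0. A has the fewest and is eliminated.
Round 2: B 2, C 2, D 1. D has the fewest and is eliminated.
Round 3: C 3, B 2. C has a majority.

A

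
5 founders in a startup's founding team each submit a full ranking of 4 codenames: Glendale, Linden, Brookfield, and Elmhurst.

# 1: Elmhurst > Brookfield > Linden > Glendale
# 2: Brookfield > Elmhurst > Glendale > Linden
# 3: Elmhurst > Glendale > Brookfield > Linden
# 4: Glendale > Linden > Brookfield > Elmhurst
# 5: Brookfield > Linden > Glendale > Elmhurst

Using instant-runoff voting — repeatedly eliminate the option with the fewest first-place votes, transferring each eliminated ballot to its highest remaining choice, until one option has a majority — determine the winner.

Brookfield

Round 1: Brookfield 2, Elmhurst 2, Glendale 1, Linden 0. Linden has the fewest and is eliminated.
Round 2: Brookfield 2, Elmhurst 2, Glendale 1. Glendale has the fewest and is eliminated.
Round 3: Brookfield 3, Elmhurst 2. Brookfield has a majority.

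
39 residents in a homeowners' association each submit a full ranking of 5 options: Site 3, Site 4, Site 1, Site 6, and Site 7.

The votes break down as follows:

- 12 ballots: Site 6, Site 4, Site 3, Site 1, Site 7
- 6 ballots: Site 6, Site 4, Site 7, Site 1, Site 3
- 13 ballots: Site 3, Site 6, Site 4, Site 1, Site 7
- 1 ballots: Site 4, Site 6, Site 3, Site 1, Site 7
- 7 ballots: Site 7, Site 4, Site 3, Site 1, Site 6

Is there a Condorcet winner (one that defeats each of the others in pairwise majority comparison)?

Head-to-head results (39 voters total):
Site 3 vs Site 4: Site 4 wins 26–13.
Site 3 vs Site 1: Site 3 wins 33–6.
Site 3 vs Site 6: Site 3 wins 20–19.
Site 3 vs Site 7: Site 3 wins 26–13.
Site 4 vs Site 1: Site 4 wins 39–0.
Site 4 vs Site 6: Site 6 wins 31–8.
Site 4 vs Site 7: Site 4 wins 32–7.
Site 1 vs Site 6: Site 6 wins 32–7.
Site 1 vs Site 7: Site 1 wins 26–13.
Site 6 vs Site 7: Site 6 wins 32–7.
No candidate beats all others: Site 3 beats Site 6 beats Site 4 beats Site 3, a majority cycle.

No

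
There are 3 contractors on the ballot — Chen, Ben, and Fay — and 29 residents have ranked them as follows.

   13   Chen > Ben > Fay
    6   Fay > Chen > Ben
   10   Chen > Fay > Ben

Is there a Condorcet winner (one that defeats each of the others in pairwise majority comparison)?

Head-to-head results (29 voters total):
Chen vs Ben: Chen wins 29–0.
Chen vs Fay: Chen wins 23–6.
Ben vs Fay: Fay wins 16–13.
Chen beats each rival — Ben (29–0), Fay (23–6) — so Chen is the Condorcet winner.

Yes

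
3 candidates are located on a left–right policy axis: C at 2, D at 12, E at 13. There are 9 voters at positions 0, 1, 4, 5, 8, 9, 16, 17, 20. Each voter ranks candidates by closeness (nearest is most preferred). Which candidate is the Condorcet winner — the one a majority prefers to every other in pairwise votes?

D

With single-peaked preferences on a line, the Condorcet winner is the candidate closest to the median voter.
The median voter (position 8) is closest to D at 12.
Check: D vs C — voters closer to D: 5 of 9.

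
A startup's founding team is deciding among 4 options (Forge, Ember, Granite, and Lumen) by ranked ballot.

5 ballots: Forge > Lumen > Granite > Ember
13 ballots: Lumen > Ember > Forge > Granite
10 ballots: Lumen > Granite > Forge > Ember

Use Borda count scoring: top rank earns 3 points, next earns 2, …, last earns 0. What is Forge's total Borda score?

Borda scores:
  Forge: 5·3 + 13·1 + 10·1 = 38
  Ember: 5·0 + 13·2 + 10·0 = 26
  Granite: 5·1 + 13·0 + 10·2 = 25
  Lumen: 5·2 + 13·3 + 10·3 = 79

38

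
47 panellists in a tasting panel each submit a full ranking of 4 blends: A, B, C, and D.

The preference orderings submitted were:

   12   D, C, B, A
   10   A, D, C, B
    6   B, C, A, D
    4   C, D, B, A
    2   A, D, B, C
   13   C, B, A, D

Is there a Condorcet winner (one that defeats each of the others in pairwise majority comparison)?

No

Head-to-head results (47 voters total):
A vs B: B wins 35–12.
A vs C: C wins 35–12.
A vs D: A wins 31–16.
B vs C: C wins 39–8.
B vs D: D wins 28–19.
C vs D: D wins 24–23.
No candidate beats all others: A beats D beats B beats A, a majority cycle.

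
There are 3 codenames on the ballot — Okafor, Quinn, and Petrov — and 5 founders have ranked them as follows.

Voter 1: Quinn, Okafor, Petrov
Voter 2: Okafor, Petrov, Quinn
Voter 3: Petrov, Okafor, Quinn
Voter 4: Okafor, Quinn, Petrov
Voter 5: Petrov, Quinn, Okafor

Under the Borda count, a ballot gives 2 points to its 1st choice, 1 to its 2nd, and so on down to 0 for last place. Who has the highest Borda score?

Okafor

Borda scores:
  Okafor: 1 + 2 + 1 + 2 + 0 = 6
  Quinn: 2 + 0 + 0 + 1 + 1 = 4
  Petrov: 0 + 1 + 2 + 0 + 2 = 5
Okafor has the highest total.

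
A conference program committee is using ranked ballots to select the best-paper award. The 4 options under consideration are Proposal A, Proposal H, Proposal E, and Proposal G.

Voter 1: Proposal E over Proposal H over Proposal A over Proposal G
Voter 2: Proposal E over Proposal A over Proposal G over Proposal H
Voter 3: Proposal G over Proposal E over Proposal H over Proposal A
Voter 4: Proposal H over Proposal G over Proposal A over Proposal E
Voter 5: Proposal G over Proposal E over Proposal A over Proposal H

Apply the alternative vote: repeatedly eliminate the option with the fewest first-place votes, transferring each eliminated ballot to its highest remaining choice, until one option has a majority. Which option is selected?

Round 1: Proposal E 2, Proposal G 2, Proposal H 1, Proposal A 0. Proposal A has the fewest and is eliminated.
Round 2: Proposal E 2, Proposal G 2, Proposal H 1. Proposal H has the fewest and is eliminated.
Round 3: Proposal G 3, Proposal E 2. Proposal G has a majority.

Proposal G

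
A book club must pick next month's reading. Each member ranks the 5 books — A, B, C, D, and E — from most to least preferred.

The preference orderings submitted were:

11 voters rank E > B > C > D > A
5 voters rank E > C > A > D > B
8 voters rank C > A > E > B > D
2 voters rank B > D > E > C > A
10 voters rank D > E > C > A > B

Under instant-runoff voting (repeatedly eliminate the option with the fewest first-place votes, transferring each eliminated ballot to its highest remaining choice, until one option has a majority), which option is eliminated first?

Round 1: E 16, D 10, C 8, B 2, A 0. A has the fewest and is eliminated.
Round 2: E 16, D 10, C 8, B 2. B has the fewest and is eliminated.
Round 3: E 16, D 12, C 8. C has the fewest and is eliminated.
Round 4: E 24, D 12. E has a majority.

A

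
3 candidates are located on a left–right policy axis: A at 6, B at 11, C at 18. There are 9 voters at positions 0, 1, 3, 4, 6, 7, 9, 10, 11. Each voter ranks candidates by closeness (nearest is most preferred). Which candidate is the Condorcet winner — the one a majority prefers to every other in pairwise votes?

With single-peaked preferences on a line, the Condorcet winner is the candidate closest to the median voter.
The median voter (position 6) is closest to A at 6.
Check: A vs C — voters closer to A: 9 of 9.

A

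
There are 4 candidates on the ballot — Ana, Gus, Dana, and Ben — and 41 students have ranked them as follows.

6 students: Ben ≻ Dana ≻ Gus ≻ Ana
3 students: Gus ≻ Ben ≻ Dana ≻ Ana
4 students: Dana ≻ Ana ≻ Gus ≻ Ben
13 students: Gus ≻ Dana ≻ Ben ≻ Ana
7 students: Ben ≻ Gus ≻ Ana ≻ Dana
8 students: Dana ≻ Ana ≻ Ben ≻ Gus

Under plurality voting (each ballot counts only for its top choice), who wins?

First-place vote totals:
  Ana: 0
  Gus: 16
  Dana: 12
  Ben: 13
Gus has the most first-place votes.

Gus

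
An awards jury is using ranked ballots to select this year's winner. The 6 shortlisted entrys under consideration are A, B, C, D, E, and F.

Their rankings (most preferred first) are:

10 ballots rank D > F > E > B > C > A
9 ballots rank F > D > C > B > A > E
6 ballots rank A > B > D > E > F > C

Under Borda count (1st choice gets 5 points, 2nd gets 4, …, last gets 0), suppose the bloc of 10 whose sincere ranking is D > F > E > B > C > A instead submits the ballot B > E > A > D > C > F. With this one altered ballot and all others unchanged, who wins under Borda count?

B

Borda totals with the altered ballot: A 69, B 92, C 37, D 74, E 52, F 51.
The switch changes the winner from D to B.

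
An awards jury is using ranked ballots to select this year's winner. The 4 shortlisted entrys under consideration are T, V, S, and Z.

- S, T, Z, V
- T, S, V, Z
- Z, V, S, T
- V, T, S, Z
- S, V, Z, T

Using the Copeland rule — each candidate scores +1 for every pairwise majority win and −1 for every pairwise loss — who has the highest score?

Pairwise results:
  T vs V: V wins 3–2.
  T vs S: S wins 3–2.
  T vs Z: T wins 3–2.
  V vs S: S wins 3–2.
  V vs Z: V wins 3–2.
  S vs Z: S wins 4–1.
Copeland scores (wins − losses):
  T: 1 − 2 = -1
  V: 2 − 1 = 1
  S: 3 − 0 = 3
  Z: 0 − 3 = -3
S has the best Copeland score.

S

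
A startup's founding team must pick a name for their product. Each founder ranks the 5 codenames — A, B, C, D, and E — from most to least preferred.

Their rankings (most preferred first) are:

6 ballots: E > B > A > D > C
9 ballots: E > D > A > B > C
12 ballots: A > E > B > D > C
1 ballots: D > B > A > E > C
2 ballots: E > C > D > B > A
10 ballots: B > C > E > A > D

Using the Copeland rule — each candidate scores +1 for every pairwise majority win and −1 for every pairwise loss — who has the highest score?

E

Pairwise results:
  A vs B: A wins 21–19.
  A vs C: A wins 28–12.
  A vs D: A wins 28–12.
  A vs E: E wins 27–13.
  B vs C: B wins 38–2.
  B vs D: B wins 28–12.
  B vs E: E wins 29–11.
  C vs D: D wins 28–12.
  C vs E: E wins 30–10.
  D vs E: E wins 39–1.
Copeland scores (wins − losses):
  A: 3 − 1 = 2
  B: 2 − 2 = 0
  C: 0 − 4 = -4
  D: 1 − 3 = -2
  E: 4 − 0 = 4
E has the best Copeland score.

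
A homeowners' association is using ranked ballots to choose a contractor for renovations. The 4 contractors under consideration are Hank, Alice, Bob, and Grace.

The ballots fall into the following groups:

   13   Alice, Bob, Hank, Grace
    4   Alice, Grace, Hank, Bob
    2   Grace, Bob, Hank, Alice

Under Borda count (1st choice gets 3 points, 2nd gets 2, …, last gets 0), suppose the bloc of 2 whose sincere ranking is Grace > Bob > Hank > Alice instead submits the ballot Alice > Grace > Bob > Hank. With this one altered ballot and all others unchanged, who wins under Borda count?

Alice

Borda totals with the altered ballot: Hank 17, Alice 57, Bob 28, Grace 12.
The winner is unchanged: still Alice.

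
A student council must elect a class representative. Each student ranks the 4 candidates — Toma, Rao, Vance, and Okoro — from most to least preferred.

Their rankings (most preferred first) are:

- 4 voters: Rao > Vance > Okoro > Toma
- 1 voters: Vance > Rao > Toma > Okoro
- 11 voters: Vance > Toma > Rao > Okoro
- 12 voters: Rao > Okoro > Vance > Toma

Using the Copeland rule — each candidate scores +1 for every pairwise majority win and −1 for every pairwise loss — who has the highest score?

Pairwise results:
  Toma vs Rao: Rao wins 17–11.
  Toma vs Vance: Vance wins 28–0.
  Toma vs Okoro: Okoro wins 16–12.
  Rao vs Vance: Rao wins 16–12.
  Rao vs Okoro: Rao wins 28–0.
  Vance vs Okoro: Vance wins 16–12.
Copeland scores (wins − losses):
  Toma: 0 − 3 = -3
  Rao: 3 − 0 = 3
  Vance: 2 − 1 = 1
  Okoro: 1 − 2 = -1
Rao has the best Copeland score.

Rao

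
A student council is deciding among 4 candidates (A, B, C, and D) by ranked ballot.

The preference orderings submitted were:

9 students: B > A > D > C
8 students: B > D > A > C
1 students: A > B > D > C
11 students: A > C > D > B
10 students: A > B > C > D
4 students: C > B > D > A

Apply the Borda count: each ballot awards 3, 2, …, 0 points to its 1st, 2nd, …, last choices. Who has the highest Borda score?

Borda scores:
  A: 9·2 + 8·1 + 3 + 11·3 + 10·3 + 4·0 = 92
  B: 9·3 + 8·3 + 2 + 11·0 + 10·2 + 4·2 = 81
  C: 9·0 + 8·0 + 0 + 11·2 + 10·1 + 4·3 = 44
  D: 9·1 + 8·2 + 1 + 11·1 + 10·0 + 4·1 = 41
A has the highest total.

A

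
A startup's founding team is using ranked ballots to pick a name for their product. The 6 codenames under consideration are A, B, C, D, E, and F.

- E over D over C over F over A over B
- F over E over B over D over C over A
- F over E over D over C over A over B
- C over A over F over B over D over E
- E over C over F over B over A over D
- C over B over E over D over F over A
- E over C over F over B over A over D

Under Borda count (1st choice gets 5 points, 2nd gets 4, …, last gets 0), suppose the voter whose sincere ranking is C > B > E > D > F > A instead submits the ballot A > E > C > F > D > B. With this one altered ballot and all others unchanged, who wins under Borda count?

E

Borda totals with the altered ballot: A 13, B 9, C 22, D 11, E 27, F 23.
The winner is unchanged: still E.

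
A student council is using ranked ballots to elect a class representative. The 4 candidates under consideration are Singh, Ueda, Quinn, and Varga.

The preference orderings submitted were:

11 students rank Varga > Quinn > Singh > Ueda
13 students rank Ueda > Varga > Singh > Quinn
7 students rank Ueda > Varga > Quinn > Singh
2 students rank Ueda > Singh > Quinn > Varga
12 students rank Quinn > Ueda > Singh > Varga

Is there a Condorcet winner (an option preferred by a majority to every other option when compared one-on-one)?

Head-to-head results (45 voters total):
Singh vs Ueda: Ueda wins 34–11.
Singh vs Quinn: Quinn wins 30–15.
Singh vs Varga: Varga wins 31–14.
Ueda vs Quinn: Quinn wins 23–22.
Ueda vs Varga: Ueda wins 34–11.
Quinn vs Varga: Varga wins 31–14.
No candidate beats all others: Ueda beats Varga beats Quinn beats Ueda, a majority cycle.

No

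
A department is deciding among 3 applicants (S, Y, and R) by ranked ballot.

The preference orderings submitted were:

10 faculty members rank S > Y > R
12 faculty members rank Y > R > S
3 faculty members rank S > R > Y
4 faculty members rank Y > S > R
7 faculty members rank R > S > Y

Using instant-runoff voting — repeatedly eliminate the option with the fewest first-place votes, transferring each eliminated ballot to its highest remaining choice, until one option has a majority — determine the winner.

S

Round 1: Y 16, S 13, R 7. R has the fewest and is eliminated.
Round 2: S 20, Y 16. S has a majority.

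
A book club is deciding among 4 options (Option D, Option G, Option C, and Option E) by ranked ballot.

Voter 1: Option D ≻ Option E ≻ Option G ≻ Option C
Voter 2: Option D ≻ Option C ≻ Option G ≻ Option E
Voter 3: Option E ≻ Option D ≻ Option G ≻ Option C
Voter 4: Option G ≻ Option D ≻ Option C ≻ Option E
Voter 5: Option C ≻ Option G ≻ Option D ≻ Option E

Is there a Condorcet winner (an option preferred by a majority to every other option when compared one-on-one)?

Yes

Head-to-head results (5 voters total):
Option D vs Option G: Option D wins 3–2.
Option D vs Option C: Option D wins 4–1.
Option D vs Option E: Option D wins 4–1.
Option G vs Option C: Option G wins 3–2.
Option G vs Option E: Option G wins 3–2.
Option C vs Option E: Option C wins 3–2.
Option D beats each rival — Option G (3–2), Option C (4–1), Option E (4–1) — so Option D is the Condorcet winner.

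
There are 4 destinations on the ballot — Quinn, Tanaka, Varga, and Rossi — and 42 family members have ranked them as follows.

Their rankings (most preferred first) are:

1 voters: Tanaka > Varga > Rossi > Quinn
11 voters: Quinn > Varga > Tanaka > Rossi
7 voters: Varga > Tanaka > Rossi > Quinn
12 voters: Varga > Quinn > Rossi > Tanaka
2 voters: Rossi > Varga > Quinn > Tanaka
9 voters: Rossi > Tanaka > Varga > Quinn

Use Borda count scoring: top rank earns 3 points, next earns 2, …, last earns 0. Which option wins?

Borda scores:
  Quinn: 0 + 11·3 + 7·0 + 12·2 + 2·1 + 9·0 = 59
  Tanaka: 3 + 11·1 + 7·2 + 12·0 + 2·0 + 9·2 = 46
  Varga: 2 + 11·2 + 7·3 + 12·3 + 2·2 + 9·1 = 94
  Rossi: 1 + 11·0 + 7·1 + 12·1 + 2·3 + 9·3 = 53
Varga has the highest total.

Varga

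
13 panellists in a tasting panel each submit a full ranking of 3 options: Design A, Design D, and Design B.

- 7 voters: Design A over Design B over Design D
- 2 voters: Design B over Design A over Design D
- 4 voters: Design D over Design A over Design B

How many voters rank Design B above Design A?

Ballots ranking Design B above Design A: 2.
Ballots ranking Design A above Design B: 7+4 = 11.
So 2 of 13 voters prefer Design B to Design A.

2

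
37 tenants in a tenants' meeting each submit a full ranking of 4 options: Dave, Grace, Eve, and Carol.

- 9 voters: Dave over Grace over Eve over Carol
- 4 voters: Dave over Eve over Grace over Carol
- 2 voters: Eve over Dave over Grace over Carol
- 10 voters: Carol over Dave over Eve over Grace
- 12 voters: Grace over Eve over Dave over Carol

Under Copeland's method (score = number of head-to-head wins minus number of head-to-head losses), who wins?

Dave

Pairwise results:
  Dave vs Grace: Dave wins 25–12.
  Dave vs Eve: Dave wins 23–14.
  Dave vs Carol: Dave wins 27–10.
  Grace vs Eve: Grace wins 21–16.
  Grace vs Carol: Grace wins 27–10.
  Eve vs Carol: Eve wins 27–10.
Copeland scores (wins − losses):
  Dave: 3 − 0 = 3
  Grace: 2 − 1 = 1
  Eve: 1 − 2 = -1
  Carol: 0 − 3 = -3
Dave has the best Copeland score.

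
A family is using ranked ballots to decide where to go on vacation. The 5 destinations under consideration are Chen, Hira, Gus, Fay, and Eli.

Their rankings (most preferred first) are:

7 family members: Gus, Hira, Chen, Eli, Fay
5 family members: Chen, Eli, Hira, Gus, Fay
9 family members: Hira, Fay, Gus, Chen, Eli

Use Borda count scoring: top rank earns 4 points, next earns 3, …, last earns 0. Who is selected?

Hira

Borda scores:
  Chen: 7·2 + 5·4 + 9·1 = 43
  Hira: 7·3 + 5·2 + 9·4 = 67
  Gus: 7·4 + 5·1 + 9·2 = 51
  Fay: 7·0 + 5·0 + 9·3 = 27
  Eli: 7·1 + 5·3 + 9·0 = 22
Hira has the highest total.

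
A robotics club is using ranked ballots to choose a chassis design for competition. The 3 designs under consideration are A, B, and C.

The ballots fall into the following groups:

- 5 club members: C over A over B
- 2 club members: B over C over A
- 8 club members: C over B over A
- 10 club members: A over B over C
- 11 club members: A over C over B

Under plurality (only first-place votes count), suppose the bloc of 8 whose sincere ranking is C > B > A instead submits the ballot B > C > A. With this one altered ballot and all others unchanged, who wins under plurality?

A

First-place totals with the altered ballot: A 21, B 10, C 5.
The winner is unchanged: still A.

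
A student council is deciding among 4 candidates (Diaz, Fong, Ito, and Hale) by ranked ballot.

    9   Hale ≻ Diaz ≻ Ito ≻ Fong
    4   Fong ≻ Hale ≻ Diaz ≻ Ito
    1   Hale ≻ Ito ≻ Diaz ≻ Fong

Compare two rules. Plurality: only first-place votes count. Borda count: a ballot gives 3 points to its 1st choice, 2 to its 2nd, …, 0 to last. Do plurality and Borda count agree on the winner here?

Plurality first-place counts: Diaz 0, Fong 4, Ito 0, Hale 10 → Hale.
Borda totals: Diaz 23, Fong 12, Ito 11, Hale 38 → Hale.
The two rules agree on Hale.

Yes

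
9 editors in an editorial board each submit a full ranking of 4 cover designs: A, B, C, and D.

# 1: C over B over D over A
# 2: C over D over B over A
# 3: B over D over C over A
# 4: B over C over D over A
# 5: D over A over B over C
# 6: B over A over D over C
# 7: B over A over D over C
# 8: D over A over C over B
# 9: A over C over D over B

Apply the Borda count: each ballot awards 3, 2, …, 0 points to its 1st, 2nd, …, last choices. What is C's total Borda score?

12

Borda scores:
  A: 0 + 0 + 0 + 0 + 2 + 2 + 2 + 2 + 3 = 11
  B: 2 + 1 + 3 + 3 + 1 + 3 + 3 + 0 + 0 = 16
  C: 3 + 3 + 1 + 2 + 0 + 0 + 0 + 1 + 2 = 12
  D: 1 + 2 + 2 + 1 + 3 + 1 + 1 + 3 + 1 = 15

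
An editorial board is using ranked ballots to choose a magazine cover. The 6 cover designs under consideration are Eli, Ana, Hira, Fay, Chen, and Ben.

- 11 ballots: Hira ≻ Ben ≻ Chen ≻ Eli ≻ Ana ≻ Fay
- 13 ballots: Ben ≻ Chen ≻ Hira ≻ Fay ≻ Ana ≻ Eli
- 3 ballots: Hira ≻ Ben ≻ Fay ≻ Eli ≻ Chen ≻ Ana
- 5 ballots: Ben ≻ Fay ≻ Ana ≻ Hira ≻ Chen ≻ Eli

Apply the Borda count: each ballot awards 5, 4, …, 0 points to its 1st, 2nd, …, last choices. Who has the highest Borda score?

Ben

Borda scores:
  Eli: 11·2 + 13·0 + 3·2 + 5·0 = 28
  Ana: 11·1 + 13·1 + 3·0 + 5·3 = 39
  Hira: 11·5 + 13·3 + 3·5 + 5·2 = 119
  Fay: 11·0 + 13·2 + 3·3 + 5·4 = 55
  Chen: 11·3 + 13·4 + 3·1 + 5·1 = 93
  Ben: 11·4 + 13·5 + 3·4 + 5·5 = 146
Ben has the highest total.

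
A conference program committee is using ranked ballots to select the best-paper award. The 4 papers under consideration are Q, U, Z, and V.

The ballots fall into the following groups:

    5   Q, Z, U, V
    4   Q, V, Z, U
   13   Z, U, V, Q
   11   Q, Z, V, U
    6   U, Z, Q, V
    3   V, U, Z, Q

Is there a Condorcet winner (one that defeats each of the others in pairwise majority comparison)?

Head-to-head results (42 voters total):
Q vs U: U wins 22–20.
Q vs Z: Z wins 22–20.
Q vs V: Q wins 26–16.
U vs Z: Z wins 33–9.
U vs V: U wins 24–18.
Z vs V: Z wins 35–7.
Z beats each rival — Q (22–20), U (33–9), V (35–7) — so Z is the Condorcet winner.

Yes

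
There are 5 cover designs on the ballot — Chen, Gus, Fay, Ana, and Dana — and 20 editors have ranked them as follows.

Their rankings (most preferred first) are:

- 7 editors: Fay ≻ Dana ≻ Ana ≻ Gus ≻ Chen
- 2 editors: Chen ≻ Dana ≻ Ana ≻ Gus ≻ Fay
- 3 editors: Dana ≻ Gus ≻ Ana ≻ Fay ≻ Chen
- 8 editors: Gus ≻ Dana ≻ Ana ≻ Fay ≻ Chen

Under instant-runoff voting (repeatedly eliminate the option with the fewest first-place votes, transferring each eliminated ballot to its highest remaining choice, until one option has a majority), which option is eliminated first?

Round 1: Gus 8, Fay 7, Dana 3, Chen 2, Ana 0. Ana has the fewest and is eliminated.
Round 2: Gus 8, Fay 7, Dana 3, Chen 2. Chen has the fewest and is eliminated.
Round 3: Gus 8, Fay 7, Dana 5. Dana has the fewest and is eliminated.
Round 4: Gus 13, Fay 7. Gus has a majority.

Ana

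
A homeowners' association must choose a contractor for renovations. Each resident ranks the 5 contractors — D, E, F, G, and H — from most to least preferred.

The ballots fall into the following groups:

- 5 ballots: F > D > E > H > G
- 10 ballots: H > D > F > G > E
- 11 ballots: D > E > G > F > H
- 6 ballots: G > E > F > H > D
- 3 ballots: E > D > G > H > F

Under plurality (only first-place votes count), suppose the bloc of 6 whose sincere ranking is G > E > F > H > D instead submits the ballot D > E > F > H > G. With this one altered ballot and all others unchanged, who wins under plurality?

D

First-place totals with the altered ballot: D 17, E 3, F 5, G 0, H 10.
The winner is unchanged: still D.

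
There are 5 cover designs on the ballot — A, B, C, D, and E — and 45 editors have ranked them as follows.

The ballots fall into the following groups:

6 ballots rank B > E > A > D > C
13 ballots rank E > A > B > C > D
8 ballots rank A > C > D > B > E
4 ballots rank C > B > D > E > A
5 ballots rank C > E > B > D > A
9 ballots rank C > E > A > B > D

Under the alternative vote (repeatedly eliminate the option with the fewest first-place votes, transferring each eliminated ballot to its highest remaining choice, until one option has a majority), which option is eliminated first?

D

Round 1: C 18, E 13, A 8, B 6, D 0. D has the fewest and is eliminated.
Round 2: C 18, E 13, A 8, B 6. B has the fewest and is eliminated.
Round 3: E 19, C 18, A 8. A has the fewest and is eliminated.
Round 4: C 26, E 19. C has a majority.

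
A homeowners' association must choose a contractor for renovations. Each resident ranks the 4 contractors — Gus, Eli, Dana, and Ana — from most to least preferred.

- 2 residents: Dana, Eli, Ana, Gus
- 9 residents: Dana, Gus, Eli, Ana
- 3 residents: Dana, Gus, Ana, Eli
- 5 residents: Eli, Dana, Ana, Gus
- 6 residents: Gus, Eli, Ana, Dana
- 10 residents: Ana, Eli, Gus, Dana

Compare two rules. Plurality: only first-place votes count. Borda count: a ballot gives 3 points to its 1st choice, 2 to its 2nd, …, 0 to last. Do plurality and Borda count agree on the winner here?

No

Plurality first-place counts: Gus 6, Eli 5, Dana 14, Ana 10 → Dana.
Borda totals: Gus 52, Eli 60, Dana 52, Ana 46 → Eli.
The two rules disagree: plurality picks Dana, Borda picks Eli.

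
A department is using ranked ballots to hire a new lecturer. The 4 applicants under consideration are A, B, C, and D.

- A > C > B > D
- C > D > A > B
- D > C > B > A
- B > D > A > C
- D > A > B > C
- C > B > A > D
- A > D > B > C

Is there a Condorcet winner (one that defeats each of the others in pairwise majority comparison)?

Yes

Head-to-head results (7 voters total):
A vs B: A wins 4–3.
A vs C: A wins 4–3.
A vs D: D wins 4–3.
B vs C: C wins 4–3.
B vs D: D wins 4–3.
C vs D: D wins 4–3.
D beats each rival — A (4–3), B (4–3), C (4–3) — so D is the Condorcet winner.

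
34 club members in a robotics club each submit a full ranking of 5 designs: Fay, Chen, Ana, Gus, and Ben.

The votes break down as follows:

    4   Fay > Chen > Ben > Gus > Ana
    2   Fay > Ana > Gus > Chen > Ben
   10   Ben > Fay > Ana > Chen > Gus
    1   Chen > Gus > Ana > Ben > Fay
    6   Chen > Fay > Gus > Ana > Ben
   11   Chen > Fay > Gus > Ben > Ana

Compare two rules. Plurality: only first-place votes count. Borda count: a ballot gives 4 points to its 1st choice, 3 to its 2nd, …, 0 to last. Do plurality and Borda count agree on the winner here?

Plurality first-place counts: Fay 6, Chen 18, Ana 0, Gus 0, Ben 10 → Chen.
Borda totals: Fay 105, Chen 96, Ana 34, Gus 45, Ben 60 → Fay.
The two rules disagree: plurality picks Chen, Borda picks Fay.

No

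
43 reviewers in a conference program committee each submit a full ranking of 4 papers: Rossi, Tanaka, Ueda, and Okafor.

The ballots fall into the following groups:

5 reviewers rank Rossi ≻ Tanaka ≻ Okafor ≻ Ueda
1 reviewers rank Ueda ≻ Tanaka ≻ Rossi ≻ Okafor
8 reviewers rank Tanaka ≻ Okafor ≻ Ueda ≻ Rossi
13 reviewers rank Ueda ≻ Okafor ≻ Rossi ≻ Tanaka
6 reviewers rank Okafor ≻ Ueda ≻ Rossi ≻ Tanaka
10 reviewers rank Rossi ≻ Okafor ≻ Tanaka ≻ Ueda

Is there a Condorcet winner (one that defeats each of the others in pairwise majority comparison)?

Head-to-head results (43 voters total):
Rossi vs Tanaka: Rossi wins 34–9.
Rossi vs Ueda: Ueda wins 28–15.
Rossi vs Okafor: Okafor wins 27–16.
Tanaka vs Ueda: Tanaka wins 23–20.
Tanaka vs Okafor: Okafor wins 29–14.
Ueda vs Okafor: Okafor wins 29–14.
Okafor beats each rival — Rossi (27–16), Tanaka (29–14), Ueda (29–14) — so Okafor is the Condorcet winner.

Yes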